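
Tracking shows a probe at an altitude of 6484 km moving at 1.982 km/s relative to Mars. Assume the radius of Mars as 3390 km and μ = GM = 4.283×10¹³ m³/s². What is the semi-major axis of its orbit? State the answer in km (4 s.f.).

a ≈ 9023 km

r = 3390 + 6484 = 9874.0 km = 9.874×10⁶ m.
Vis-viva rearranged: 1/a = 2/r − v²/μ = 2.026×10⁻⁷ − 9.172×10⁻⁸ = 1.108×10⁻⁷ m⁻¹.
a = 9.023×10⁶ m = 9022.6 km.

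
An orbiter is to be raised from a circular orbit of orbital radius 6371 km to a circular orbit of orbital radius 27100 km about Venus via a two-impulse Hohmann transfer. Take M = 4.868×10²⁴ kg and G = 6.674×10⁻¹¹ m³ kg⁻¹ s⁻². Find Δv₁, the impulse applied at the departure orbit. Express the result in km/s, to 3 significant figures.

μ = GM = 6.674×10⁻¹¹ × 4.868×10²⁴ = 3.249×10¹⁴ m³/s².
r₁ = 6371 km = 6.371×10⁶ m.
r₂ = 27100 km = 2.710×10⁷ m.
Transfer ellipse a_t = (r₁ + r₂)/2 = 1.674×10⁷ m.
At r₁: circular v_c1 = √(μ/r₁) = 7141 m/s; transfer-periapsis v_p = √[μ(2/r₁ − 1/a_t)] = 9087 m/s.
Δv₁ = v_p − v_c1 = 1946 m/s.
= 1.946 km/s.

Δv ≈ 1.95 km/s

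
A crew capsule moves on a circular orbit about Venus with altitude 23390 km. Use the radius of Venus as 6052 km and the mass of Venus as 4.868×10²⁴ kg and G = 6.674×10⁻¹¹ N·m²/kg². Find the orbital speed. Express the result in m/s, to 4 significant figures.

μ = GM = 6.674×10⁻¹¹ × 4.868×10²⁴ = 3.249×10¹⁴ m³/s².
r = 6052 + 23390 = 29442 km = 2.9442×10⁷ m.
For a circular orbit v = √(μ/r) = √(3.249×10¹⁴ / 2.944×10⁷) = √(1.103×10⁷) = 3322 m/s.

v ≈ 3322 m/s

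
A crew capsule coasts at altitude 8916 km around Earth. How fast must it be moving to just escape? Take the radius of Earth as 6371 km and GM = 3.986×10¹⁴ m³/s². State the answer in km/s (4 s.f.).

v_esc ≈ 7.221 km/s

r = 6371 + 8916 = 15287 km = 1.5287×10⁷ m.
Escape speed v_esc = √(2μ/r) = √(2 × 3.986×10¹⁴ / 1.529×10⁷) = √(5.215×10⁷) = 7221 m/s.
= 7.221 km/s.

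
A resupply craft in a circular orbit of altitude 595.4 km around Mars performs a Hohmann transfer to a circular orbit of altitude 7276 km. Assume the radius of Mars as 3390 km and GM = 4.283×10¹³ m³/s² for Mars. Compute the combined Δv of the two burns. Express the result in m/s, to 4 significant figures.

Δv_total ≈ 1203 m/s

r₁ = 3390 + 595.4 = 3985.4 km = 3.9854×10⁶ m.
r₂ = 3390 + 7276 = 10666 km = 1.0666×10⁷ m.
Transfer ellipse a_t = (r₁ + r₂)/2 = 7.326×10⁶ m.
At r₁: circular v_c1 = √(μ/r₁) = 3278 m/s; transfer-periapsis v_p = √[μ(2/r₁ − 1/a_t)] = 3956 m/s.
Δv₁ = v_p − v_c1 = 677.4 m/s.
At r₂: circular v_c2 = √(μ/r₂) = 2004 m/s; transfer-apoapsis v_a = √[μ(2/r₂ − 1/a_t)] = 1478 m/s.
Δv₂ = v_c2 − v_a = 525.9 m/s.
Total Δv = Δv₁ + Δv₂ = 1203 m/s.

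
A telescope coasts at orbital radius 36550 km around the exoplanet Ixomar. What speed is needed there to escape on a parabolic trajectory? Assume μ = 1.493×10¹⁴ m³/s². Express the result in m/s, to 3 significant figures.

v_esc ≈ 2860 m/s

r = 36550 km = 3.655×10⁷ m.
Escape speed v_esc = √(2μ/r) = √(2 × 1.493×10¹⁴ / 3.655×10⁷) = √(8.170×10⁶) = 2858 m/s.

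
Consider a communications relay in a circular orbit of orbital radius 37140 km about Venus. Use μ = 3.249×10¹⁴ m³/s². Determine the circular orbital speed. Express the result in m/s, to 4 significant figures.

v ≈ 2958 m/s

r = 37140 km = 3.714×10⁷ m.
For a circular orbit v = √(μ/r) = √(3.249×10¹⁴ / 3.714×10⁷) = √(8.748×10⁶) = 2958 m/s.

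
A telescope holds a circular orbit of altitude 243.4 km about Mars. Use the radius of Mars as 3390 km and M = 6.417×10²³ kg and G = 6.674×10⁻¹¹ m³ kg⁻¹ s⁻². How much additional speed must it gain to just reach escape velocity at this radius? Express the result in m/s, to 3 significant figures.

μ = GM = 6.674×10⁻¹¹ × 6.417×10²³ = 4.283×10¹³ m³/s².
r = 3390 + 243.4 = 3633.4 km = 3.6334×10⁶ m.
Circular speed v_c = √(μ/r) = 3433 m/s.
Escape speed v_esc = √(2μ/r) = √2 × v_c = 4855 m/s.
Δv = v_esc − v_c = 1422 m/s.

Δv ≈ 1420 m/s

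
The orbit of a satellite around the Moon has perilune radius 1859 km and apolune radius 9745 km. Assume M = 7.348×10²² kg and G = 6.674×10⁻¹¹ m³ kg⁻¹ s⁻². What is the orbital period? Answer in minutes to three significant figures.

μ = GM = 6.674×10⁻¹¹ × 7.348×10²² = 4.904×10¹² m³/s².
Semi-major axis a = (r_p + r_a)/2 = (1859.0 + 9745.0)/2 = 5802.0 km = 5.802×10⁶ m.
By Kepler's third law T = 2π√(a³/μ) = 2π × 6.311×10³ = 3.965×10⁴ s.
= 660.9 minutes.

T ≈ 661 minutes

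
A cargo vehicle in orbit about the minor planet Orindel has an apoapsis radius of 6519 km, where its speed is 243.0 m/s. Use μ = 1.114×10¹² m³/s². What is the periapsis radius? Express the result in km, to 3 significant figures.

periapsis radius ≈ 1360 km

r_a = 6.519×10⁶ m.
Specific energy ε = v²/2 − μ/r = -1.414×10⁵ J/kg, so a = −μ/(2ε) = 3.940×10⁶ m.
The apsides satisfy r_p + r_a = 2a, so the periapsis radius is 2a − r_a = 1.362×10⁶ m = 1361.6 km.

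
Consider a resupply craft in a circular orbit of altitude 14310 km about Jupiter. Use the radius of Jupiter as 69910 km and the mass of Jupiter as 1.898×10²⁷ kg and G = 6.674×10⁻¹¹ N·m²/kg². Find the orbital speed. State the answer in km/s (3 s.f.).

v ≈ 38.8 km/s

μ = GM = 6.674×10⁻¹¹ × 1.898×10²⁷ = 1.267×10¹⁷ m³/s².
r = 69910 + 14310 = 84220 km = 8.4220×10⁷ m.
For a circular orbit v = √(μ/r) = √(1.267×10¹⁷ / 8.422×10⁷) = √(1.504×10⁹) = 38780 m/s.
That is 38.78 km/s.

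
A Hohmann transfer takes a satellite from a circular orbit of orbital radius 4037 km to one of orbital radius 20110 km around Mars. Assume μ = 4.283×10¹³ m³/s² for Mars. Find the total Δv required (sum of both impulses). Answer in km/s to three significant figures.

r₁ = 4037 km = 4.037×10⁶ m.
r₂ = 20110 km = 2.011×10⁷ m.
Transfer ellipse a_t = (r₁ + r₂)/2 = 1.207×10⁷ m.
At r₁: circular v_c1 = √(μ/r₁) = 3257 m/s; transfer-periapsis v_p = √[μ(2/r₁ − 1/a_t)] = 4204 m/s.
Δv₁ = v_p − v_c1 = 946.5 m/s.
At r₂: circular v_c2 = √(μ/r₂) = 1459 m/s; transfer-apoapsis v_a = √[μ(2/r₂ − 1/a_t)] = 843.9 m/s.
Δv₂ = v_c2 − v_a = 615.5 m/s.
Total Δv = Δv₁ + Δv₂ = 1562 m/s = 1.562 km/s.

Δv_total ≈ 1.56 km/s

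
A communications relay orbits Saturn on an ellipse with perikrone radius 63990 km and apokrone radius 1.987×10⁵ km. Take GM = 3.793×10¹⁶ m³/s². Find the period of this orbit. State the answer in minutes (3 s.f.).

Semi-major axis a = (r_p + r_a)/2 = (63990 + 1.9870×10⁵)/2 = 1.3134×10⁵ km = 1.313×10⁸ m.
By Kepler's third law T = 2π√(a³/μ) = 2π × 7.729×10³ = 4.856×10⁴ s.
= 809.4 minutes.

T ≈ 809 minutes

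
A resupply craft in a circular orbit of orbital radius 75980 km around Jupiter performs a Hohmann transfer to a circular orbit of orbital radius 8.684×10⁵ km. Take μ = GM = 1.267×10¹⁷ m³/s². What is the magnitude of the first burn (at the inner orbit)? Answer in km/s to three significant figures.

Δv ≈ 14.5 km/s

r₁ = 75980 km = 7.598×10⁷ m.
r₂ = 8.684×10⁵ km = 8.684×10⁸ m.
Transfer ellipse a_t = (r₁ + r₂)/2 = 4.722×10⁸ m.
At r₁: circular v_c1 = √(μ/r₁) = 40840 m/s; transfer-perijove v_p = √[μ(2/r₁ − 1/a_t)] = 55380 m/s.
Δv₁ = v_p − v_c1 = 14540 m/s.
= 14.54 km/s.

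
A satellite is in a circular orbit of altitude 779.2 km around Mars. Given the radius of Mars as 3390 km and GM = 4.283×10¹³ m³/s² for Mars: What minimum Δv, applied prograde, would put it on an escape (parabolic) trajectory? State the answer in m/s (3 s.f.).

Δv ≈ 1330 m/s

r = 3390 + 779.2 = 4169.2 km = 4.1692×10⁶ m.
Circular speed v_c = √(μ/r) = 3205 m/s.
Escape speed v_esc = √(2μ/r) = √2 × v_c = 4533 m/s.
Δv = v_esc − v_c = 1328 m/s.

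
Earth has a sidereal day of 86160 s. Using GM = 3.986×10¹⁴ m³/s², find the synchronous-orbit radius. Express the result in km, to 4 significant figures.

A synchronous orbit has period T, so by Kepler's third law a = (μT²/4π²)^(1/3).
μT²/4π² = 3.986×10¹⁴ × (8.616×10⁴)² / 39.48 = 7.495×10²² m³.
a = 4.216×10⁷ m = 42163 km.

r_sync ≈ 42160 km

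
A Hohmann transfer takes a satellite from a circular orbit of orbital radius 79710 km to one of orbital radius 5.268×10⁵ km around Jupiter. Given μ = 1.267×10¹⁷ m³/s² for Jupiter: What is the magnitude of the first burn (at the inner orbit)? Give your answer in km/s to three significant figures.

r₁ = 79710 km = 7.971×10⁷ m.
r₂ = 5.268×10⁵ km = 5.268×10⁸ m.
Transfer ellipse a_t = (r₁ + r₂)/2 = 3.033×10⁸ m.
At r₁: circular v_c1 = √(μ/r₁) = 39870 m/s; transfer-perijove v_p = √[μ(2/r₁ − 1/a_t)] = 52550 m/s.
Δv₁ = v_p − v_c1 = 12680 m/s.
= 12.68 km/s.

Δv ≈ 12.7 km/s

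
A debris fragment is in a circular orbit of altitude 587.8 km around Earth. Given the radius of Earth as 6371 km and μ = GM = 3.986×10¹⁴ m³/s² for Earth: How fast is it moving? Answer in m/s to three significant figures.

r = 6371 + 587.8 = 6958.8 km = 6.9588×10⁶ m.
For a circular orbit v = √(μ/r) = √(3.986×10¹⁴ / 6.959×10⁶) = √(5.728×10⁷) = 7568 m/s.

v ≈ 7570 m/s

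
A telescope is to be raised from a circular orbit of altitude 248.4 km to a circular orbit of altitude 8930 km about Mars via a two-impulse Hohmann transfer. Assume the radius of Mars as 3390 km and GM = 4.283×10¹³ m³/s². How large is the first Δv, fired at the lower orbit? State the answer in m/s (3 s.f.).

Δv ≈ 832 m/s

r₁ = 3390 + 248.4 = 3638.4 km = 3.6384×10⁶ m.
r₂ = 3390 + 8930 = 12320 km = 1.2320×10⁷ m.
Transfer ellipse a_t = (r₁ + r₂)/2 = 7.979×10⁶ m.
At r₁: circular v_c1 = √(μ/r₁) = 3431 m/s; transfer-periapsis v_p = √[μ(2/r₁ − 1/a_t)] = 4263 m/s.
Δv₁ = v_p − v_c1 = 832.3 m/s.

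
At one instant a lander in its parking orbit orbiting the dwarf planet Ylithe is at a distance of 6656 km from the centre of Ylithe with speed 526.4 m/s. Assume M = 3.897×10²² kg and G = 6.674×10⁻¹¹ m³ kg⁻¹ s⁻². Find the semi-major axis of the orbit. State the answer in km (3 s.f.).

μ = GM = 6.674×10⁻¹¹ × 3.897×10²² = 2.601×10¹² m³/s².
r = 6.656×10⁶ m.
Specific orbital energy ε = v²/2 − μ/r = (526.4)²/2 − 2.601×10¹²/6.656×10⁶ = -2.522×10⁵ J/kg.
Since ε = −μ/(2a), a = −μ/(2ε) = 5.156×10⁶ m = 5156.2 km.

a ≈ 5160 km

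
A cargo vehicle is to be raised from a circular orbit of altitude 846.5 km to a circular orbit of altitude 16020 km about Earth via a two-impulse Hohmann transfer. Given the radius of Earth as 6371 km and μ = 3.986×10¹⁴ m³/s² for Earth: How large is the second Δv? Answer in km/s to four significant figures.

Δv ≈ 1.273 km/s

r₁ = 6371 + 846.5 = 7217.5 km = 7.2175×10⁶ m.
r₂ = 6371 + 16020 = 22391 km = 2.2391×10⁷ m.
Transfer ellipse a_t = (r₁ + r₂)/2 = 1.480×10⁷ m.
At r₁: circular v_c1 = √(μ/r₁) = 7431 m/s; transfer-perigee v_p = √[μ(2/r₁ − 1/a_t)] = 9139 m/s.
At r₂: circular v_c2 = √(μ/r₂) = 4219 m/s; transfer-apogee v_a = √[μ(2/r₂ − 1/a_t)] = 2946 m/s.
Δv₂ = v_c2 − v_a = 1273 m/s.
= 1.273 km/s.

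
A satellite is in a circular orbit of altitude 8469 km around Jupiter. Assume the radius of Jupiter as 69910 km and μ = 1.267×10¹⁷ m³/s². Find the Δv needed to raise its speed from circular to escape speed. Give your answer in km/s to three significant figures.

r = 69910 + 8469 = 78379 km = 7.8379×10⁷ m.
Circular speed v_c = √(μ/r) = 40210 m/s.
Escape speed v_esc = √(2μ/r) = √2 × v_c = 56860 m/s.
Δv = v_esc − v_c = 16650 m/s = 16.65 km/s.

Δv ≈ 16.7 km/s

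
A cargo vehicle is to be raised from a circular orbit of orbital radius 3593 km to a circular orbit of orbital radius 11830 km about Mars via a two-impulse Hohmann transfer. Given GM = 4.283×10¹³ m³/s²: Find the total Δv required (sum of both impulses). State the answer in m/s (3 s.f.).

r₁ = 3593 km = 3.593×10⁶ m.
r₂ = 11830 km = 1.183×10⁷ m.
Transfer ellipse a_t = (r₁ + r₂)/2 = 7.712×10⁶ m.
At r₁: circular v_c1 = √(μ/r₁) = 3453 m/s; transfer-periapsis v_p = √[μ(2/r₁ − 1/a_t)] = 4276 m/s.
Δv₁ = v_p − v_c1 = 823.7 m/s.
At r₂: circular v_c2 = √(μ/r₂) = 1903 m/s; transfer-apoapsis v_a = √[μ(2/r₂ − 1/a_t)] = 1299 m/s.
Δv₂ = v_c2 − v_a = 604.0 m/s.
Total Δv = Δv₁ + Δv₂ = 1428 m/s.

Δv_total ≈ 1430 m/s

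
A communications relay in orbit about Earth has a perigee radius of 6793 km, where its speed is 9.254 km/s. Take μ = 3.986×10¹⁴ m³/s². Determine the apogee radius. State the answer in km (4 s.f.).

r_p = 6.793×10⁶ m.
Specific energy ε = v²/2 − μ/r = -1.586×10⁷ J/kg, so a = −μ/(2ε) = 1.257×10⁷ m.
The apsides satisfy r_p + r_a = 2a, so the apogee radius is 2a − r_p = 1.834×10⁷ m = 18340 km.

apogee radius ≈ 18340 km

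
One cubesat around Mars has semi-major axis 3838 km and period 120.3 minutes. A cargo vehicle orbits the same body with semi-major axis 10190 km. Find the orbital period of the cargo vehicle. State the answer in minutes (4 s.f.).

Kepler's third law: T² ∝ a³, so T₂ = T₁ (a₂/a₁)^(3/2).
a₂/a₁ = 2.655, (a₂/a₁)^(3/2) = 4.326.
T₂ = 120.3 × 4.326 = 520.4 minutes.

T₂ ≈ 520.4 minutes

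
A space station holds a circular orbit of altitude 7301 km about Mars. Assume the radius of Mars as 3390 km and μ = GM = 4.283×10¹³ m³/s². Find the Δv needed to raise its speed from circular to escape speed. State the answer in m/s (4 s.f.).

Δv ≈ 829.1 m/s

r = 3390 + 7301 = 10691 km = 1.0691×10⁷ m.
Circular speed v_c = √(μ/r) = 2002 m/s.
Escape speed v_esc = √(2μ/r) = √2 × v_c = 2831 m/s.
Δv = v_esc − v_c = 829.1 m/s.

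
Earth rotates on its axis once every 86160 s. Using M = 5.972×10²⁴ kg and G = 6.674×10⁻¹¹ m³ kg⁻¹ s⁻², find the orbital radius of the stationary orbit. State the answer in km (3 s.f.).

μ = GM = 6.674×10⁻¹¹ × 5.972×10²⁴ = 3.986×10¹⁴ m³/s².
A synchronous orbit has period T, so by Kepler's third law a = (μT²/4π²)^(1/3).
μT²/4π² = 3.986×10¹⁴ × (8.616×10⁴)² / 39.48 = 7.495×10²² m³.
a = 4.216×10⁷ m = 42162 km.

r_sync ≈ 42200 km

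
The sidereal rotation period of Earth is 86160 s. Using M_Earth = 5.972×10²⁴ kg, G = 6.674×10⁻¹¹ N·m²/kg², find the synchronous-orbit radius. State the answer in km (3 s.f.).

r_sync ≈ 42200 km

μ = GM = 6.674×10⁻¹¹ × 5.972×10²⁴ = 3.986×10¹⁴ m³/s².
A synchronous orbit has period T, so by Kepler's third law a = (μT²/4π²)^(1/3).
μT²/4π² = 3.986×10¹⁴ × (8.616×10⁴)² / 39.48 = 7.495×10²² m³.
a = 4.216×10⁷ m = 42162 km.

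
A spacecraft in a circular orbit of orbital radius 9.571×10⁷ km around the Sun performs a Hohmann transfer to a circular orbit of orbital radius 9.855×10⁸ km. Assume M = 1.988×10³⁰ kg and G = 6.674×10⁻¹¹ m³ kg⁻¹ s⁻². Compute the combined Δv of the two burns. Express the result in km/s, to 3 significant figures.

Δv_total ≈ 19.8 km/s

μ = GM = 6.674×10⁻¹¹ × 1.988×10³⁰ = 1.327×10²⁰ m³/s².
r₁ = 9.571×10⁷ km = 9.571×10¹⁰ m.
r₂ = 9.855×10⁸ km = 9.855×10¹¹ m.
Transfer ellipse a_t = (r₁ + r₂)/2 = 5.406×10¹¹ m.
At r₁: circular v_c1 = √(μ/r₁) = 37230 m/s; transfer-perihelion v_p = √[μ(2/r₁ − 1/a_t)] = 50270 m/s.
Δv₁ = v_p − v_c1 = 13040 m/s.
At r₂: circular v_c2 = √(μ/r₂) = 11600 m/s; transfer-aphelion v_a = √[μ(2/r₂ − 1/a_t)] = 4882 m/s.
Δv₂ = v_c2 − v_a = 6721 m/s.
Total Δv = Δv₁ + Δv₂ = 19760 m/s = 19.76 km/s.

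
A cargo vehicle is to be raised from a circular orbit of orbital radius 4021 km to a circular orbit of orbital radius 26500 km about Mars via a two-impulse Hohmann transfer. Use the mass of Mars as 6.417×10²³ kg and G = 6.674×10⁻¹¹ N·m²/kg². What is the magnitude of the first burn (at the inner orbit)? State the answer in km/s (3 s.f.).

Δv ≈ 1.04 km/s

μ = GM = 6.674×10⁻¹¹ × 6.417×10²³ = 4.283×10¹³ m³/s².
r₁ = 4021 km = 4.021×10⁶ m.
r₂ = 26500 km = 2.650×10⁷ m.
Transfer ellipse a_t = (r₁ + r₂)/2 = 1.526×10⁷ m.
At r₁: circular v_c1 = √(μ/r₁) = 3264 m/s; transfer-periapsis v_p = √[μ(2/r₁ − 1/a_t)] = 4301 m/s.
Δv₁ = v_p − v_c1 = 1037 m/s.
= 1.037 km/s.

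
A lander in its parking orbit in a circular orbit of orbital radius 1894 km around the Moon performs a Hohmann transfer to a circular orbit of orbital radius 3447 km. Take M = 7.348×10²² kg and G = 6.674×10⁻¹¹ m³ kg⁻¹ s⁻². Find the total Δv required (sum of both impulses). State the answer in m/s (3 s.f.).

Δv_total ≈ 407 m/s

μ = GM = 6.674×10⁻¹¹ × 7.348×10²² = 4.904×10¹² m³/s².
r₁ = 1894 km = 1.894×10⁶ m.
r₂ = 3447 km = 3.447×10⁶ m.
Transfer ellipse a_t = (r₁ + r₂)/2 = 2.670×10⁶ m.
At r₁: circular v_c1 = √(μ/r₁) = 1609 m/s; transfer-perilune v_p = √[μ(2/r₁ − 1/a_t)] = 1828 m/s.
Δv₁ = v_p − v_c1 = 219.0 m/s.
At r₂: circular v_c2 = √(μ/r₂) = 1193 m/s; transfer-apolune v_a = √[μ(2/r₂ − 1/a_t)] = 1005 m/s.
Δv₂ = v_c2 − v_a = 188.3 m/s.
Total Δv = Δv₁ + Δv₂ = 407.3 m/s.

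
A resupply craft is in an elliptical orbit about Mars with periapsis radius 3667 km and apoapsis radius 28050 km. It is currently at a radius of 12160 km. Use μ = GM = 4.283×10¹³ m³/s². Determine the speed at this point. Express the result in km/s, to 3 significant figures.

v ≈ 2.08 km/s

Semi-major axis a = (r_p + r_a)/2 = 15858 km = 1.586×10⁷ m.
Vis-viva: v² = μ(2/r − 1/a) = 4.283×10¹³ × (1.645×10⁻⁷ − 6.306×10⁻⁸) = 4.344×10⁶ m²/s².
v = 2084 m/s = 2.084 km/s.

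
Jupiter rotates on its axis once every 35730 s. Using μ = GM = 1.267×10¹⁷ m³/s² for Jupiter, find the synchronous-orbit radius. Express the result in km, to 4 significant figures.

r_sync ≈ 1.600×10⁵ km

A synchronous orbit has period T, so by Kepler's third law a = (μT²/4π²)^(1/3).
μT²/4π² = 1.267×10¹⁷ × (3.573×10⁴)² / 39.48 = 4.097×10²⁴ m³.
a = 1.600×10⁸ m = 1.6002×10⁵ km.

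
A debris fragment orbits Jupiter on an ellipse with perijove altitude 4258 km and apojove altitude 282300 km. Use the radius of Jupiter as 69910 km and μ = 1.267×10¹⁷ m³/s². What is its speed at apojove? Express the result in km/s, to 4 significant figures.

v ≈ 11.19 km/s

r_p = 69910 + 4258 = 74168 km = 7.4168×10⁷ m.
r_a = 69910 + 282300 = 352210 km = 3.5221×10⁸ m.
Semi-major axis a = (r_p + r_a)/2 = 2.1319×10⁵ km = 2.132×10⁸ m.
Vis-viva: v² = μ(2/r − 1/a) = 1.267×10¹⁷ × (5.678×10⁻⁹ − 4.691×10⁻⁹) = 1.251×10⁸ m²/s².
v = 11190 m/s = 11.19 km/s.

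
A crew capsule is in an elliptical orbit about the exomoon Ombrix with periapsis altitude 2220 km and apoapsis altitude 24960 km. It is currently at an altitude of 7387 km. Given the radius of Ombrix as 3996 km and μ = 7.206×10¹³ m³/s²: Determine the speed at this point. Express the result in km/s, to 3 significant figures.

v ≈ 2.93 km/s

r_p = 3996 + 2220 = 6216.0 km = 6.2160×10⁶ m.
r_a = 3996 + 24960 = 28956 km = 2.8956×10⁷ m.
r = 3996 + 7387 = 11383 km = 1.138×10⁷ m.
Semi-major axis a = (r_p + r_a)/2 = 17586 km = 1.759×10⁷ m.
Vis-viva: v² = μ(2/r − 1/a) = 7.206×10¹³ × (1.757×10⁻⁷ − 5.686×10⁻⁸) = 8.563×10⁶ m²/s².
v = 2926 m/s = 2.926 km/s.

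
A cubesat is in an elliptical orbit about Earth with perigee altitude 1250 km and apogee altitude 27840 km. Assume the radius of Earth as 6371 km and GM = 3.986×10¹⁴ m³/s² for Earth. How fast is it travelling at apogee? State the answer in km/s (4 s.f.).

r_p = 6371 + 1250 = 7621.0 km = 7.6210×10⁶ m.
r_a = 6371 + 27840 = 34211 km = 3.4211×10⁷ m.
Semi-major axis a = (r_p + r_a)/2 = 20916 km = 2.092×10⁷ m.
Vis-viva: v² = μ(2/r − 1/a) = 3.986×10¹⁴ × (5.846×10⁻⁸ − 4.781×10⁻⁸) = 4.245×10⁶ m²/s².
v = 2060 m/s = 2.060 km/s.

v ≈ 2.060 km/s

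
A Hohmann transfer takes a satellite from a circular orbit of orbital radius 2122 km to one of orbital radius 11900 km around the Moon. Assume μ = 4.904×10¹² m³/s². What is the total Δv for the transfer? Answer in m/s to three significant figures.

r₁ = 2122 km = 2.122×10⁶ m.
r₂ = 11900 km = 1.190×10⁷ m.
Transfer ellipse a_t = (r₁ + r₂)/2 = 7.011×10⁶ m.
At r₁: circular v_c1 = √(μ/r₁) = 1520 m/s; transfer-perilune v_p = √[μ(2/r₁ − 1/a_t)] = 1981 m/s.
Δv₁ = v_p − v_c1 = 460.3 m/s.
At r₂: circular v_c2 = √(μ/r₂) = 642.0 m/s; transfer-apolune v_a = √[μ(2/r₂ − 1/a_t)] = 353.2 m/s.
Δv₂ = v_c2 − v_a = 288.8 m/s.
Total Δv = Δv₁ + Δv₂ = 749.1 m/s.

Δv_total ≈ 749 m/s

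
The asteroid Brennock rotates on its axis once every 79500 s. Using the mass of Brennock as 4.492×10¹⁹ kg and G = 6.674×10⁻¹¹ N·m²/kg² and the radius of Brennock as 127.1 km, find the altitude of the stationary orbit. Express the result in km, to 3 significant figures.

h_sync ≈ 656 km

μ = GM = 6.674×10⁻¹¹ × 4.492×10¹⁹ = 2.998×10⁹ m³/s².
A synchronous orbit has period T, so by Kepler's third law a = (μT²/4π²)^(1/3).
μT²/4π² = 2.998×10⁹ × (7.950×10⁴)² / 39.48 = 4.800×10¹⁷ m³.
a = 7.829×10⁵ m = 782.95 km.
Altitude h = a − R = 782.95 − 127.1 = 655.85 km.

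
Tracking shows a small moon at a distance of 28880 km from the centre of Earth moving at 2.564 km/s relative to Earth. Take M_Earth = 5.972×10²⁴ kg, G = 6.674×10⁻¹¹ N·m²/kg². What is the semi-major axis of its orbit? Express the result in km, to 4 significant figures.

μ = GM = 6.674×10⁻¹¹ × 5.972×10²⁴ = 3.986×10¹⁴ m³/s².
r = 2.888×10⁷ m.
Specific orbital energy ε = v²/2 − μ/r = (2564)²/2 − 3.986×10¹⁴/2.888×10⁷ = -1.051×10⁷ J/kg.
Since ε = −μ/(2a), a = −μ/(2ε) = 1.895×10⁷ m = 18954 km.

a ≈ 18950 km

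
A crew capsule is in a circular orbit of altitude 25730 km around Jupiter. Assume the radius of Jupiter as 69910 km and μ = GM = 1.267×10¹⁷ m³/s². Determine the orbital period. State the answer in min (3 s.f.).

r = 69910 + 25730 = 95640 km = 9.5640×10⁷ m.
Kepler's third law: T = 2π√(r³/μ) = 2π√((9.564×10⁷)³ / 1.267×10¹⁷).
r³/μ = 6.905×10⁶ s², so T = 2π × 2.628×10³ = 1.651×10⁴ s.
Converting: 1.651×10⁴ s ÷ 60.00 = 275.2 min.

T ≈ 275 min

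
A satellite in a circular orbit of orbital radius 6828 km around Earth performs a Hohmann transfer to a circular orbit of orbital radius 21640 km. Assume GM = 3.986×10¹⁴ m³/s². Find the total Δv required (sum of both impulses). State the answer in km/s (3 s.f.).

r₁ = 6828 km = 6.828×10⁶ m.
r₂ = 21640 km = 2.164×10⁷ m.
Transfer ellipse a_t = (r₁ + r₂)/2 = 1.423×10⁷ m.
At r₁: circular v_c1 = √(μ/r₁) = 7641 m/s; transfer-perigee v_p = √[μ(2/r₁ − 1/a_t)] = 9421 m/s.
Δv₁ = v_p − v_c1 = 1780 m/s.
At r₂: circular v_c2 = √(μ/r₂) = 4292 m/s; transfer-apogee v_a = √[μ(2/r₂ − 1/a_t)] = 2973 m/s.
Δv₂ = v_c2 − v_a = 1319 m/s.
Total Δv = Δv₁ + Δv₂ = 3100 m/s = 3.100 km/s.

Δv_total ≈ 3.10 km/s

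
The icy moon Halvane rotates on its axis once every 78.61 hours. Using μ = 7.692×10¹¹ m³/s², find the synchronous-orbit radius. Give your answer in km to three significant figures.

r_sync ≈ 11600 km

T = 78.61 hours = 2.830×10⁵ s.
A synchronous orbit has period T, so by Kepler's third law a = (μT²/4π²)^(1/3).
μT²/4π² = 7.692×10¹¹ × (2.830×10⁵)² / 39.48 = 1.560×10²¹ m³.
a = 1.160×10⁷ m = 11599 km.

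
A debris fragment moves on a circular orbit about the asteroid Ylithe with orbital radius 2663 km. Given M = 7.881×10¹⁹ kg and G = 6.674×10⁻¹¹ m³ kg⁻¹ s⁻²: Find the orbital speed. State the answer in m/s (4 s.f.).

μ = GM = 6.674×10⁻¹¹ × 7.881×10¹⁹ = 5.260×10⁹ m³/s².
r = 2663 km = 2.663×10⁶ m.
For a circular orbit v = √(μ/r) = √(5.260×10⁹ / 2.663×10⁶) = √(1.975×10³) = 44.44 m/s.

v ≈ 44.44 m/s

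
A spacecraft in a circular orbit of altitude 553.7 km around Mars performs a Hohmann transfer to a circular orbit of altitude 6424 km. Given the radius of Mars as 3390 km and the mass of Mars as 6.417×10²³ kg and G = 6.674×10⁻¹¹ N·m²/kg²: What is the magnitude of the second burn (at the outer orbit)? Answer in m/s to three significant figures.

Δv ≈ 507 m/s

μ = GM = 6.674×10⁻¹¹ × 6.417×10²³ = 4.283×10¹³ m³/s².
r₁ = 3390 + 553.7 = 3943.7 km = 3.9437×10⁶ m.
r₂ = 3390 + 6424 = 9814.0 km = 9.8140×10⁶ m.
Transfer ellipse a_t = (r₁ + r₂)/2 = 6.879×10⁶ m.
At r₁: circular v_c1 = √(μ/r₁) = 3295 m/s; transfer-periapsis v_p = √[μ(2/r₁ − 1/a_t)] = 3936 m/s.
At r₂: circular v_c2 = √(μ/r₂) = 2089 m/s; transfer-apoapsis v_a = √[μ(2/r₂ − 1/a_t)] = 1582 m/s.
Δv₂ = v_c2 − v_a = 507.3 m/s.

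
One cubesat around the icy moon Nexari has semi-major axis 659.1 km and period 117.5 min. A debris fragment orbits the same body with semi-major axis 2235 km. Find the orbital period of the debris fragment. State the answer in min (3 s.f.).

Kepler's third law: T² ∝ a³, so T₂ = T₁ (a₂/a₁)^(3/2).
a₂/a₁ = 3.391, (a₂/a₁)^(3/2) = 6.244.
T₂ = 117.5 × 6.244 = 733.7 min.

T₂ ≈ 734 min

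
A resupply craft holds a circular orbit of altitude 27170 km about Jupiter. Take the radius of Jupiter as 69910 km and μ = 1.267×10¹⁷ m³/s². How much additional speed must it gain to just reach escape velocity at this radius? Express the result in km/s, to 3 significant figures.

Δv ≈ 15.0 km/s

r = 69910 + 27170 = 97080 km = 9.7080×10⁷ m.
Circular speed v_c = √(μ/r) = 36130 m/s.
Escape speed v_esc = √(2μ/r) = √2 × v_c = 51090 m/s.
Δv = v_esc − v_c = 14960 m/s = 14.96 km/s.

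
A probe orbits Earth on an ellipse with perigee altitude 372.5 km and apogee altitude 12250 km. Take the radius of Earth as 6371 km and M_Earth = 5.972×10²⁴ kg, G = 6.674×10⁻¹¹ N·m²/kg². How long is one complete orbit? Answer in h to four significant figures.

T ≈ 3.948 h

μ = GM = 6.674×10⁻¹¹ × 5.972×10²⁴ = 3.986×10¹⁴ m³/s².
r_p = 6371 + 372.5 = 6743.5 km = 6.7435×10⁶ m.
r_a = 6371 + 12250 = 18621 km = 1.8621×10⁷ m.
Semi-major axis a = (r_p + r_a)/2 = (6743.5 + 18621)/2 = 12682 km = 1.268×10⁷ m.
By Kepler's third law T = 2π√(a³/μ) = 2π × 2.262×10³ = 1.421×10⁴ s.
= 3.948 h.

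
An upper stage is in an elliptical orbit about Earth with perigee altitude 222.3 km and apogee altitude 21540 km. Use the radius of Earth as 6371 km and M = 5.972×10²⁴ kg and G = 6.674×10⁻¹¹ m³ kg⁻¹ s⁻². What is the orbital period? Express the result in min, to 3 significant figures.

μ = GM = 6.674×10⁻¹¹ × 5.972×10²⁴ = 3.986×10¹⁴ m³/s².
r_p = 6371 + 222.3 = 6593.3 km = 6.5933×10⁶ m.
r_a = 6371 + 21540 = 27911 km = 2.7911×10⁷ m.
Semi-major axis a = (r_p + r_a)/2 = (6593.3 + 27911)/2 = 17252 km = 1.725×10⁷ m.
By Kepler's third law T = 2π√(a³/μ) = 2π × 3.589×10³ = 2.255×10⁴ s.
= 375.9 min.

T ≈ 376 min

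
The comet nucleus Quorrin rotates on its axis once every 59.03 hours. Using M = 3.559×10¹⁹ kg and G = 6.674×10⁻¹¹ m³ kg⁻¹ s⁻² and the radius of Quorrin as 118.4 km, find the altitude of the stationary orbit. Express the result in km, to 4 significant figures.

h_sync ≈ 1277 km

μ = GM = 6.674×10⁻¹¹ × 3.559×10¹⁹ = 2.375×10⁹ m³/s².
T = 59.03 hours = 2.125×10⁵ s.
A synchronous orbit has period T, so by Kepler's third law a = (μT²/4π²)^(1/3).
μT²/4π² = 2.375×10⁹ × (2.125×10⁵)² / 39.48 = 2.717×10¹⁸ m³.
a = 1.395×10⁶ m = 1395.4 km.
Altitude h = a − R = 1395.4 − 118.4 = 1277.0 km.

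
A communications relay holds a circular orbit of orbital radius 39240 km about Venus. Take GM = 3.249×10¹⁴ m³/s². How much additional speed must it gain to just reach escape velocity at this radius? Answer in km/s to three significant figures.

Δv ≈ 1.19 km/s

r = 39240 km = 3.924×10⁷ m.
Circular speed v_c = √(μ/r) = 2877 m/s.
Escape speed v_esc = √(2μ/r) = √2 × v_c = 4069 m/s.
Δv = v_esc − v_c = 1192 m/s = 1.192 km/s.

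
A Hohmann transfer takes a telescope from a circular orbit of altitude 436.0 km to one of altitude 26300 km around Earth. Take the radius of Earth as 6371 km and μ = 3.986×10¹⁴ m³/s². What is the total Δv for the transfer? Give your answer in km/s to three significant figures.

Δv_total ≈ 3.63 km/s

r₁ = 6371 + 436.0 = 6807.0 km = 6.8070×10⁶ m.
r₂ = 6371 + 26300 = 32671 km = 3.2671×10⁷ m.
Transfer ellipse a_t = (r₁ + r₂)/2 = 1.974×10⁷ m.
At r₁: circular v_c1 = √(μ/r₁) = 7652 m/s; transfer-perigee v_p = √[μ(2/r₁ − 1/a_t)] = 9845 m/s.
Δv₁ = v_p − v_c1 = 2193 m/s.
At r₂: circular v_c2 = √(μ/r₂) = 3493 m/s; transfer-apogee v_a = √[μ(2/r₂ − 1/a_t)] = 2051 m/s.
Δv₂ = v_c2 − v_a = 1442 m/s.
Total Δv = Δv₁ + Δv₂ = 3634 m/s = 3.634 km/s.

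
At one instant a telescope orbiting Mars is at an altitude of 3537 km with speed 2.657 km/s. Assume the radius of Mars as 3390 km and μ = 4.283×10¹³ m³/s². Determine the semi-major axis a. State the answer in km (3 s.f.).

a ≈ 8070 km

r = 3390 + 3537 = 6927.0 km = 6.927×10⁶ m.
Vis-viva rearranged: 1/a = 2/r − v²/μ = 2.887×10⁻⁷ − 1.648×10⁻⁷ = 1.239×10⁻⁷ m⁻¹.
a = 8.071×10⁶ m = 8071.3 km.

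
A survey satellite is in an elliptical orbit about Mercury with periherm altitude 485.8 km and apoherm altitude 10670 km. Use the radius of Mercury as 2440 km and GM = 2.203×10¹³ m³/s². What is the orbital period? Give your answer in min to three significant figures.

r_p = 2440 + 485.8 = 2925.8 km = 2.9258×10⁶ m.
r_a = 2440 + 10670 = 13110 km = 1.3110×10⁷ m.
Semi-major axis a = (r_p + r_a)/2 = (2925.8 + 13110)/2 = 8017.9 km = 8.018×10⁶ m.
By Kepler's third law T = 2π√(a³/μ) = 2π × 4.837×10³ = 3.039×10⁴ s.
= 506.5 min.

T ≈ 507 min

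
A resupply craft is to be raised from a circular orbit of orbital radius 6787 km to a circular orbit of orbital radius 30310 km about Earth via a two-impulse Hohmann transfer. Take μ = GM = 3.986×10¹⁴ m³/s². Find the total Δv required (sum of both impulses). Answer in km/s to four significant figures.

r₁ = 6787 km = 6.787×10⁶ m.
r₂ = 30310 km = 3.031×10⁷ m.
Transfer ellipse a_t = (r₁ + r₂)/2 = 1.855×10⁷ m.
At r₁: circular v_c1 = √(μ/r₁) = 7664 m/s; transfer-perigee v_p = √[μ(2/r₁ − 1/a_t)] = 9796 m/s.
Δv₁ = v_p − v_c1 = 2133 m/s.
At r₂: circular v_c2 = √(μ/r₂) = 3626 m/s; transfer-apogee v_a = √[μ(2/r₂ − 1/a_t)] = 2194 m/s.
Δv₂ = v_c2 − v_a = 1433 m/s.
Total Δv = Δv₁ + Δv₂ = 3566 m/s = 3.566 km/s.

Δv_total ≈ 3.566 km/s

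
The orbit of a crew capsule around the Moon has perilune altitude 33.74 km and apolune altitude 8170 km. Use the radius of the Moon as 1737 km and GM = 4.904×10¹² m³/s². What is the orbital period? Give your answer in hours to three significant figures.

T ≈ 11.1 hours

r_p = 1737 + 33.74 = 1770.7 km = 1.7707×10⁶ m.
r_a = 1737 + 8170 = 9907.0 km = 9.9070×10⁶ m.
Semi-major axis a = (r_p + r_a)/2 = (1770.7 + 9907.0)/2 = 5838.9 km = 5.839×10⁶ m.
By Kepler's third law T = 2π√(a³/μ) = 2π × 6.371×10³ = 4.003×10⁴ s.
= 11.12 hours.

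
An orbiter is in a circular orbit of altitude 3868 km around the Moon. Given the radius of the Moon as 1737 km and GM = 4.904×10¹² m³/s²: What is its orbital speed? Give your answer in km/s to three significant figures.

v ≈ 0.935 km/s

r = 1737 + 3868 = 5605.0 km = 5.6050×10⁶ m.
For a circular orbit v = √(μ/r) = √(4.904×10¹² / 5.605×10⁶) = √(8.749×10⁵) = 935.4 m/s.
That is 0.9354 km/s.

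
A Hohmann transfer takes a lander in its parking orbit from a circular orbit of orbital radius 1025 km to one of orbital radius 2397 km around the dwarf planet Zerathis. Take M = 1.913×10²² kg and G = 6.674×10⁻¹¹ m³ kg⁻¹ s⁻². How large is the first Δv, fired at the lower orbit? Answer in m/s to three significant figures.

Δv ≈ 205 m/s

μ = GM = 6.674×10⁻¹¹ × 1.913×10²² = 1.277×10¹² m³/s².
r₁ = 1025 km = 1.025×10⁶ m.
r₂ = 2397 km = 2.397×10⁶ m.
Transfer ellipse a_t = (r₁ + r₂)/2 = 1.711×10⁶ m.
At r₁: circular v_c1 = √(μ/r₁) = 1116 m/s; transfer-periapsis v_p = √[μ(2/r₁ − 1/a_t)] = 1321 m/s.
Δv₁ = v_p − v_c1 = 204.9 m/s.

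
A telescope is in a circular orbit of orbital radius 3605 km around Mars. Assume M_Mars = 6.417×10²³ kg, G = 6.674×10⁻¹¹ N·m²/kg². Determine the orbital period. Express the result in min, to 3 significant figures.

T ≈ 110 min

μ = GM = 6.674×10⁻¹¹ × 6.417×10²³ = 4.283×10¹³ m³/s².
r = 3605 km = 3.605×10⁶ m.
Kepler's third law: T = 2π√(r³/μ) = 2π√((3.605×10⁶)³ / 4.283×10¹³).
r³/μ = 1.094×10⁶ s², so T = 2π × 1.046×10³ = 6.572×10³ s.
Converting: 6.572×10³ s ÷ 60.00 = 109.5 min.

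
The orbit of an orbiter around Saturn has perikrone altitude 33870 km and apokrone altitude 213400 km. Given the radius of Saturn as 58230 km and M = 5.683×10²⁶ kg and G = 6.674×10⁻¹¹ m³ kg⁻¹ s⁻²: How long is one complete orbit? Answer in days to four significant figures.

T ≈ 0.9158 days

μ = GM = 6.674×10⁻¹¹ × 5.683×10²⁶ = 3.793×10¹⁶ m³/s².
r_p = 58230 + 33870 = 92100 km = 9.2100×10⁷ m.
r_a = 58230 + 213400 = 271630 km = 2.7163×10⁸ m.
Semi-major axis a = (r_p + r_a)/2 = (92100 + 2.7163×10⁵)/2 = 1.8186×10⁵ km = 1.819×10⁸ m.
By Kepler's third law T = 2π√(a³/μ) = 2π × 1.259×10⁴ = 7.913×10⁴ s.
= 0.9158 days.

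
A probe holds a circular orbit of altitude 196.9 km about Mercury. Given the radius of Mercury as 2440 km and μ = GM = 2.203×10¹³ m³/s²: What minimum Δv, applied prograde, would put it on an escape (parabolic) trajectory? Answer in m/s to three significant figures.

r = 2440 + 196.9 = 2636.9 km = 2.6369×10⁶ m.
Circular speed v_c = √(μ/r) = 2890 m/s.
Escape speed v_esc = √(2μ/r) = √2 × v_c = 4088 m/s.
Δv = v_esc − v_c = 1197 m/s.

Δv ≈ 1200 m/s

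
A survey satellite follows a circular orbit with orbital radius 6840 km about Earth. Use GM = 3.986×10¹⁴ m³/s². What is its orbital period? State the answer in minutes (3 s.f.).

T ≈ 93.8 minutes

r = 6840 km = 6.840×10⁶ m.
Kepler's third law: T = 2π√(r³/μ) = 2π√((6.840×10⁶)³ / 3.986×10¹⁴).
r³/μ = 8.028×10⁵ s², so T = 2π × 8.960×10² = 5.630×10³ s.
Converting: 5.630×10³ s ÷ 60.00 = 93.83 minutes.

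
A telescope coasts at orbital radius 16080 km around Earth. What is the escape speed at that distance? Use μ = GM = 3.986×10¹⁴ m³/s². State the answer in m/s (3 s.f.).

r = 16080 km = 1.608×10⁷ m.
Escape speed v_esc = √(2μ/r) = √(2 × 3.986×10¹⁴ / 1.608×10⁷) = √(4.958×10⁷) = 7041 m/s.

v_esc ≈ 7040 m/s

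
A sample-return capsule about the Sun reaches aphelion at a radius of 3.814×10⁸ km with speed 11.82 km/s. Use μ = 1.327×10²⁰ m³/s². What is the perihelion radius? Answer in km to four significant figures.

r_a = 3.814×10¹¹ m.
Specific energy ε = v²/2 − μ/r = -2.781×10⁸ J/kg, so a = −μ/(2ε) = 2.386×10¹¹ m.
The apsides satisfy r_p + r_a = 2a, so the perihelion radius is 2a − r_a = 9.581×10¹⁰ m = 9.5814×10⁷ km.

perihelion radius ≈ 9.581×10⁷ km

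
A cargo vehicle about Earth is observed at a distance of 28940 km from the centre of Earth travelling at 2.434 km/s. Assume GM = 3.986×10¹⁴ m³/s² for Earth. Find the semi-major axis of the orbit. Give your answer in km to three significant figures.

a ≈ 18400 km

r = 2.894×10⁷ m.
Vis-viva rearranged: 1/a = 2/r − v²/μ = 6.911×10⁻⁸ − 1.486×10⁻⁸ = 5.425×10⁻⁸ m⁻¹.
a = 1.843×10⁷ m = 18435 km.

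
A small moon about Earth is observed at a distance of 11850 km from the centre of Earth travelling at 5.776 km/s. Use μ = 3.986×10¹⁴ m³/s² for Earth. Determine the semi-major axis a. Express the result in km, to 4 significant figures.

a ≈ 11750 km

r = 1.185×10⁷ m.
Vis-viva rearranged: 1/a = 2/r − v²/μ = 1.688×10⁻⁷ − 8.370×10⁻⁸ = 8.508×10⁻⁸ m⁻¹.
a = 1.175×10⁷ m = 11754 km.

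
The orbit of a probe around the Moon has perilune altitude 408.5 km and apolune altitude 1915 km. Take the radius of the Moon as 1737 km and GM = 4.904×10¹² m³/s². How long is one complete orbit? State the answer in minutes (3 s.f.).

r_p = 1737 + 408.5 = 2145.5 km = 2.1455×10⁶ m.
r_a = 1737 + 1915 = 3652.0 km = 3.6520×10⁶ m.
Semi-major axis a = (r_p + r_a)/2 = (2145.5 + 3652.0)/2 = 2898.8 km = 2.899×10⁶ m.
By Kepler's third law T = 2π√(a³/μ) = 2π × 2.229×10³ = 1.400×10⁴ s.
= 233.4 minutes.

T ≈ 233 minutes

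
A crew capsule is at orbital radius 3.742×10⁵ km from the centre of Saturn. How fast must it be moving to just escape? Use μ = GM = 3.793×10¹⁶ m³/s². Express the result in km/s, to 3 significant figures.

v_esc ≈ 14.2 km/s

r = 3.742×10⁵ km = 3.742×10⁸ m.
Escape speed v_esc = √(2μ/r) = √(2 × 3.793×10¹⁶ / 3.742×10⁸) = √(2.027×10⁸) = 14240 m/s.
= 14.24 km/s.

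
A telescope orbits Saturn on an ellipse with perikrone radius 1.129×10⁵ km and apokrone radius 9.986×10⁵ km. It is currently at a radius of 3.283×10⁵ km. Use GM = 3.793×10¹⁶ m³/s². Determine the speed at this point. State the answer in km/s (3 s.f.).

v ≈ 12.8 km/s

Semi-major axis a = (r_p + r_a)/2 = 5.5575×10⁵ km = 5.558×10⁸ m.
Vis-viva: v² = μ(2/r − 1/a) = 3.793×10¹⁶ × (6.092×10⁻⁹ − 1.799×10⁻⁹) = 1.628×10⁸ m²/s².
v = 12760 m/s = 12.76 km/s.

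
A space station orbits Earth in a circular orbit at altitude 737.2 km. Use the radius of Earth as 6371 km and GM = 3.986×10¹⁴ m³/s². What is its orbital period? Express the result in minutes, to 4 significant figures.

T ≈ 99.40 minutes

r = 6371 + 737.2 = 7108.2 km = 7.1082×10⁶ m.
Kepler's third law: T = 2π√(r³/μ) = 2π√((7.108×10⁶)³ / 3.986×10¹⁴).
r³/μ = 9.010×10⁵ s², so T = 2π × 9.492×10² = 5.964×10³ s.
Converting: 5.964×10³ s ÷ 60.00 = 99.40 minutes.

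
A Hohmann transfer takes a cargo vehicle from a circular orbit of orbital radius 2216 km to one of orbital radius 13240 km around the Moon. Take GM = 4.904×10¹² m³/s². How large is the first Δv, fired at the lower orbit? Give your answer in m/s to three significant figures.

Δv ≈ 460 m/s

r₁ = 2216 km = 2.216×10⁶ m.
r₂ = 13240 km = 1.324×10⁷ m.
Transfer ellipse a_t = (r₁ + r₂)/2 = 7.728×10⁶ m.
At r₁: circular v_c1 = √(μ/r₁) = 1488 m/s; transfer-perilune v_p = √[μ(2/r₁ − 1/a_t)] = 1947 m/s.
Δv₁ = v_p − v_c1 = 459.5 m/s.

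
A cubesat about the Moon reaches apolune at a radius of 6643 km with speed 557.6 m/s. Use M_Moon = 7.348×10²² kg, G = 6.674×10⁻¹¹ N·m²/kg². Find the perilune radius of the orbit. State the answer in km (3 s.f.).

perilune radius ≈ 1770 km

μ = GM = 6.674×10⁻¹¹ × 7.348×10²² = 4.904×10¹² m³/s².
r_a = 6.643×10⁶ m.
Specific energy ε = v²/2 − μ/r = -5.828×10⁵ J/kg, so a = −μ/(2ε) = 4.208×10⁶ m.
The apsides satisfy r_p + r_a = 2a, so the perilune radius is 2a − r_a = 1.772×10⁶ m = 1772.1 km.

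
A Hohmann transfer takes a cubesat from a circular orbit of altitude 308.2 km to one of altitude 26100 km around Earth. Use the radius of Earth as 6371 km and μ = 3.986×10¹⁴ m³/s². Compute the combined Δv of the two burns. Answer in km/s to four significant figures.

r₁ = 6371 + 308.2 = 6679.2 km = 6.6792×10⁶ m.
r₂ = 6371 + 26100 = 32471 km = 3.2471×10⁷ m.
Transfer ellipse a_t = (r₁ + r₂)/2 = 1.958×10⁷ m.
At r₁: circular v_c1 = √(μ/r₁) = 7725 m/s; transfer-perigee v_p = √[μ(2/r₁ − 1/a_t)] = 9950 m/s.
Δv₁ = v_p − v_c1 = 2224 m/s.
At r₂: circular v_c2 = √(μ/r₂) = 3504 m/s; transfer-apogee v_a = √[μ(2/r₂ − 1/a_t)] = 2047 m/s.
Δv₂ = v_c2 − v_a = 1457 m/s.
Total Δv = Δv₁ + Δv₂ = 3681 m/s = 3.681 km/s.

Δv_total ≈ 3.681 km/s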